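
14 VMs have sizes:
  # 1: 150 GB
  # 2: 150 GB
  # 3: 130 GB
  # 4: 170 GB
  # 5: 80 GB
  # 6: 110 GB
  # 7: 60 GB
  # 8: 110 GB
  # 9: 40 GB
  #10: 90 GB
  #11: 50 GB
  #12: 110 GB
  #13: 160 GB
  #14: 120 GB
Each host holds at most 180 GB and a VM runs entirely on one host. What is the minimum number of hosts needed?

Total = 170 + 160 + 150 + 150 + 130 + 120 + 110 + 110 + 110 + 90 + 80 + 60 + 50 + 40 = 1530 GB.
Lower bound: ⌈1530/180⌉ = 9 hosts.
A packing using 10 hosts:
  host 1: 170 = 170
  host 2: 160 = 160
  host 3: 150 = 150
  host 4: 150 = 150
  host 5: 130 + 50 = 180
  host 6: 120 + 60 = 180
  host 7: 110 + 40 = 150
  host 8: 110 = 110
  host 9: 110 = 110
  host 10: 90 + 80 = 170
No arrangement into 9 hosts stays within capacity, so 10 is optimal.

10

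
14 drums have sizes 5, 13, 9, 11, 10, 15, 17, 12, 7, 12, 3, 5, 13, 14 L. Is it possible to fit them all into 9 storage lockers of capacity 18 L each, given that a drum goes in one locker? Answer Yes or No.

Total = 146 L; ⌈146/18⌉ = 9.
The bound of 9 does not rule out 9, but exhaustive search shows no assignment into 9 storage lockers of capacity 18 L exists — the minimum is 10.

No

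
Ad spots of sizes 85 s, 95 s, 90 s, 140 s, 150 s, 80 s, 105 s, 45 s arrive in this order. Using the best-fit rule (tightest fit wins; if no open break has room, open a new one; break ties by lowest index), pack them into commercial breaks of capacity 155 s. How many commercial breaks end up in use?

  85 → break 1 (new)  [load 85/155]
  95 → break 2 (new)  [load 95/155]
  90 → break 3 (new)  [load 90/155]
  140 → break 4 (new)  [load 140/155]
  150 → break 5 (new)  [load 150/155]
  80 → break 6 (new)  [load 80/155]
  105 → break 7 (new)  [load 105/155]
  45 → break 7  [load 150/155]
7 commercial breaks opened.

7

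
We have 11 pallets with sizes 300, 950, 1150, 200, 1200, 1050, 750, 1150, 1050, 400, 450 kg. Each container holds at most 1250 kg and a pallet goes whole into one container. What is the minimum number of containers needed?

Total = 1200 + 1150 + 1150 + 1050 + 1050 + 950 + 750 + 450 + 400 + 300 + 200 = 8650 kg.
Lower bound: ⌈8650/1250⌉ = 7 containers.
A packing using 8 containers:
  container 1: 1200 = 1200
  container 2: 1150 = 1150
  container 3: 1150 = 1150
  container 4: 1050 + 200 = 1250
  container 5: 1050 = 1050
  container 6: 950 + 300 = 1250
  container 7: 750 + 450 = 1200
  container 8: 400 = 400
No arrangement into 7 containers stays within capacity, so 8 is optimal.

8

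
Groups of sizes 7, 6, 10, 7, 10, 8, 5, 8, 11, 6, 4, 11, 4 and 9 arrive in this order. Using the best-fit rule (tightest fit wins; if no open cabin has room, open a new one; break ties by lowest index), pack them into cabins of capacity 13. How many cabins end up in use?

  7 → cabin 1 (new)  [load 7/13]
  6 → cabin 1  [load 13/13]
  10 → cabin 2 (new)  [load 10/13]
  7 → cabin 3 (new)  [load 7/13]
  10 → cabin 4 (new)  [load 10/13]
  8 → cabin 5 (new)  [load 8/13]
  5 → cabin 5  [load 13/13]
  8 → cabin 6 (new)  [load 8/13]
  11 → cabin 7 (new)  [load 11/13]
  6 → cabin 3  [load 13/13]
  4 → cabin 6  [load 12/13]
  11 → cabin 8 (new)  [load 11/13]
  4 → cabin 9 (new)  [load 4/13]
  9 → cabin 9  [load 13/13]
9 cabins opened.

9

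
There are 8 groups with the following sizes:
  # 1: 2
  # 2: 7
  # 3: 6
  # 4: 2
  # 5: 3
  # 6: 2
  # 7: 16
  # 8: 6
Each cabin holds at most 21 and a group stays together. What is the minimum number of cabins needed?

Total = 16 + 7 + 6 + 6 + 3 + 2 + 2 + 2 = 44.
Lower bound: ⌈44/21⌉ = 3 cabins.
A packing using 3 cabins:
  cabin 1: 16 + 3 + 2 = 21
  cabin 2: 7 + 6 + 6 + 2 = 21
  cabin 3: 2 = 2
This matches the lower bound, so 3 is optimal.

3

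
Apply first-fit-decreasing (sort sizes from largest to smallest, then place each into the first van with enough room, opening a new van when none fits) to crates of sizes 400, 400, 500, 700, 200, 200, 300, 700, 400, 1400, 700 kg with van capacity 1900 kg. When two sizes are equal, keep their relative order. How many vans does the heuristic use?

Sorted descending: 1400, 700, 700, 700, 500, 400, 400, 400, 300, 200, 200.
  1400 → van 1 (new)  [load 1400/1900]
  700 → van 2 (new)  [load 700/1900]
  700 → van 2  [load 1400/1900]
  700 → van 3 (new)  [load 700/1900]
  500 → van 1  [load 1900/1900]
  400 → van 2  [load 1800/1900]
  400 → van 3  [load 1100/1900]
  400 → van 3  [load 1500/1900]
  300 → van 3  [load 1800/1900]
  200 → van 4 (new)  [load 200/1900]
  200 → van 4  [load 400/1900]
4 vans opened.

4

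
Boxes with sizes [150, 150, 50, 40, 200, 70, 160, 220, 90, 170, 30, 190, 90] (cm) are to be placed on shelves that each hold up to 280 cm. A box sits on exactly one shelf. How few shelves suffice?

Total = 220 + 200 + 190 + 170 + 160 + 150 + 150 + 90 + 90 + 70 + 50 + 40 + 30 = 1610 cm.
Lower bound: ⌈1610/280⌉ = 6 shelves.
Also, 7 boxes each exceed 140 cm, and no two of those can share a shelf, so at least 7 shelves are needed.
A packing using 7 shelves:
  shelf 1: 220 + 50 = 270
  shelf 2: 200 + 70 = 270
  shelf 3: 190 + 90 = 280
  shelf 4: 170 + 90 = 260
  shelf 5: 160 + 40 + 30 = 230
  shelf 6: 150 = 150
  shelf 7: 150 = 150
This matches the lower bound, so 7 is optimal.

7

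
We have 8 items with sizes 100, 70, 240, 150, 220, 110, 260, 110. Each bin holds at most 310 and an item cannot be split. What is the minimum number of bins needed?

5

Total = 260 + 240 + 220 + 150 + 110 + 110 + 100 + 70 = 1260.
Lower bound: ⌈1260/310⌉ = 5 bins.
A packing using 5 bins:
  bin 1: 260 = 260
  bin 2: 240 + 70 = 310
  bin 3: 220 = 220
  bin 4: 150 + 110 = 260
  bin 5: 110 + 100 = 210
This matches the lower bound, so 5 is optimal.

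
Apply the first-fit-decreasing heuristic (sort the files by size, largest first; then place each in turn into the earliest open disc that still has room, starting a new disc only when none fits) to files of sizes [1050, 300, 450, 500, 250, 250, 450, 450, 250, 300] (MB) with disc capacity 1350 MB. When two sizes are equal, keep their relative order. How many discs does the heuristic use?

Sorted descending: 1050, 500, 450, 450, 450, 300, 300, 250, 250, 250.
  1050 → disc 1 (new)  [load 1050/1350]
  500 → disc 2 (new)  [load 500/1350]
  450 → disc 2  [load 950/1350]
  450 → disc 3 (new)  [load 450/1350]
  450 → disc 3  [load 900/1350]
  300 → disc 1  [load 1350/1350]
  300 → disc 2  [load 1250/1350]
  250 → disc 3  [load 1150/1350]
  250 → disc 4 (new)  [load 250/1350]
  250 → disc 4  [load 500/1350]
4 discs opened.

4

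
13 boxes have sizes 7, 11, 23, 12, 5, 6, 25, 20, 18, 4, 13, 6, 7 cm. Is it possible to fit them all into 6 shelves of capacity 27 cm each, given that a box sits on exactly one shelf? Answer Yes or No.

No

Total = 157 cm; ⌈157/27⌉ = 6.
The bound of 6 does not rule out 6, but exhaustive search shows no assignment into 6 shelves of capacity 27 cm exists — the minimum is 7.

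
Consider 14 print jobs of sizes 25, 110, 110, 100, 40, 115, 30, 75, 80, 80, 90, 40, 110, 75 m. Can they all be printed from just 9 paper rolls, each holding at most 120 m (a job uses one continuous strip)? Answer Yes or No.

Total = 1080 m; ⌈1080/120⌉ = 9.
10 print jobs each exceed half the capacity and cannot share a roll, forcing at least 10 paper rolls.
At least 10 paper rolls are required, but only 9 are allowed.

No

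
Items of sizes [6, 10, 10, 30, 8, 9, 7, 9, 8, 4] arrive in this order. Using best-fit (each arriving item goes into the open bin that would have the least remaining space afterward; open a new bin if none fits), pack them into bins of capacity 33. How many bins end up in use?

4

  6 → bin 1 (new)  [load 6/33]
  10 → bin 1  [load 16/33]
  10 → bin 1  [load 26/33]
  30 → bin 2 (new)  [load 30/33]
  8 → bin 3 (new)  [load 8/33]
  9 → bin 3  [load 17/33]
  7 → bin 1  [load 33/33]
  9 → bin 3  [load 26/33]
  8 → bin 4 (new)  [load 8/33]
  4 → bin 3  [load 30/33]
4 bins opened.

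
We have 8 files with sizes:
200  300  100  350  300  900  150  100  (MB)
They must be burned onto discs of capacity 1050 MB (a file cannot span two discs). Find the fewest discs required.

Total = 900 + 350 + 300 + 300 + 200 + 150 + 100 + 100 = 2400 MB.
Lower bound: ⌈2400/1050⌉ = 3 discs.
A packing using 3 discs:
  disc 1: 900 + 150 = 1050
  disc 2: 350 + 300 + 300 + 100 = 1050
  disc 3: 200 + 100 = 300
This matches the lower bound, so 3 is optimal.

3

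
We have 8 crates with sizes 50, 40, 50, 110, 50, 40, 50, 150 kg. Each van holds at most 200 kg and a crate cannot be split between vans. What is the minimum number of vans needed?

Total = 150 + 110 + 50 + 50 + 50 + 50 + 40 + 40 = 540 kg.
Lower bound: ⌈540/200⌉ = 3 vans.
A packing using 3 vans:
  van 1: 150 + 50 = 200
  van 2: 110 + 50 + 40 = 200
  van 3: 50 + 50 + 40 = 140
This matches the lower bound, so 3 is optimal.

3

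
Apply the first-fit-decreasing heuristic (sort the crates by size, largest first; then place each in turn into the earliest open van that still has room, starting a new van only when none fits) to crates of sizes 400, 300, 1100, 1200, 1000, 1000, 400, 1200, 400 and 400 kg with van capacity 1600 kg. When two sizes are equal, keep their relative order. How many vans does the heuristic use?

5

Sorted descending: 1200, 1200, 1100, 1000, 1000, 400, 400, 400, 400, 300.
  1200 → van 1 (new)  [load 1200/1600]
  1200 → van 2 (new)  [load 1200/1600]
  1100 → van 3 (new)  [load 1100/1600]
  1000 → van 4 (new)  [load 1000/1600]
  1000 → van 5 (new)  [load 1000/1600]
  400 → van 1  [load 1600/1600]
  400 → van 2  [load 1600/1600]
  400 → van 3  [load 1500/1600]
  400 → van 4  [load 1400/1600]
  300 → van 5  [load 1300/1600]
5 vans opened.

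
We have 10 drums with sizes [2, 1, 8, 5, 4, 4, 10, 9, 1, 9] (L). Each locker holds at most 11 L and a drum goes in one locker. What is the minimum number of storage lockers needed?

6

Total = 10 + 9 + 9 + 8 + 5 + 4 + 4 + 2 + 1 + 1 = 53 L.
Lower bound: ⌈53/11⌉ = 5 storage lockers.
A packing using 6 storage lockers:
  locker 1: 10 + 1 = 11
  locker 2: 9 + 2 = 11
  locker 3: 9 + 1 = 10
  locker 4: 8 = 8
  locker 5: 5 + 4 = 9
  locker 6: 4 = 4
No arrangement into 5 storage lockers stays within capacity, so 6 is optimal.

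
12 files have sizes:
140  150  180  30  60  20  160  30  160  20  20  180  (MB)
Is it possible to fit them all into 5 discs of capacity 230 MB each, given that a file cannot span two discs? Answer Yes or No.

Total = 1150 MB; ⌈1150/230⌉ = 5.
6 files each exceed half the capacity and cannot share a disc, forcing at least 6 discs.
At least 6 discs are required, but only 5 are allowed.

No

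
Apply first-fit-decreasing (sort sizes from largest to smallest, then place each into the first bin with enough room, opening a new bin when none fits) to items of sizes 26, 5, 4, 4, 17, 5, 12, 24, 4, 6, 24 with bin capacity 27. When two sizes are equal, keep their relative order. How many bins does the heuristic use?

6

Sorted descending: 26, 24, 24, 17, 12, 6, 5, 5, 4, 4, 4.
  26 → bin 1 (new)  [load 26/27]
  24 → bin 2 (new)  [load 24/27]
  24 → bin 3 (new)  [load 24/27]
  17 → bin 4 (new)  [load 17/27]
  12 → bin 5 (new)  [load 12/27]
  6 → bin 4  [load 23/27]
  5 → bin 5  [load 17/27]
  5 → bin 5  [load 22/27]
  4 → bin 4  [load 27/27]
  4 → bin 5  [load 26/27]
  4 → bin 6 (new)  [load 4/27]
6 bins opened.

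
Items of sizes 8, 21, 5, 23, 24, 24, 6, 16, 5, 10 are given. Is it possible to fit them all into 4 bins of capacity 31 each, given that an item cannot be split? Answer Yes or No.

No

Total = 142; ⌈142/31⌉ = 5.
At least 5 bins are required, but only 4 are allowed.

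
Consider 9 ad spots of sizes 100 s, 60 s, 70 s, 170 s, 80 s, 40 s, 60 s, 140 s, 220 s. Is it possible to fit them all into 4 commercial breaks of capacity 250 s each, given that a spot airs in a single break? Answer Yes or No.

Yes

A valid assignment using 4 commercial breaks:
  break 1: 220 = 220
  break 2: 170 + 80 = 250
  break 3: 140 + 100 = 240
  break 4: 70 + 60 + 60 + 40 = 230
Every load is within 250 s, so 4 commercial breaks suffice.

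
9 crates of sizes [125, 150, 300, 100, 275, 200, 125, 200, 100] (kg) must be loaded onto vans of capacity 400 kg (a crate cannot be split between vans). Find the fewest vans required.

4

Total = 300 + 275 + 200 + 200 + 150 + 125 + 125 + 100 + 100 = 1575 kg.
Lower bound: ⌈1575/400⌉ = 4 vans.
A packing using 4 vans:
  van 1: 300 + 100 = 400
  van 2: 275 + 125 = 400
  van 3: 200 + 200 = 400
  van 4: 150 + 125 + 100 = 375
This matches the lower bound, so 4 is optimal.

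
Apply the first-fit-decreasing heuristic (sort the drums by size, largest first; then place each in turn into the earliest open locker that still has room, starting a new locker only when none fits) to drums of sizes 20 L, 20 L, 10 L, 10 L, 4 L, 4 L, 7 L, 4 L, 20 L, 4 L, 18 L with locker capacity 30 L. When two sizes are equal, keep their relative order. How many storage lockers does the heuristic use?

5

Sorted descending: 20, 20, 20, 18, 10, 10, 7, 4, 4, 4, 4.
  20 → locker 1 (new)  [load 20/30]
  20 → locker 2 (new)  [load 20/30]
  20 → locker 3 (new)  [load 20/30]
  18 → locker 4 (new)  [load 18/30]
  10 → locker 1  [load 30/30]
  10 → locker 2  [load 30/30]
  7 → locker 3  [load 27/30]
  4 → locker 4  [load 22/30]
  4 → locker 4  [load 26/30]
  4 → locker 4  [load 30/30]
  4 → locker 5 (new)  [load 4/30]
5 storage lockers opened.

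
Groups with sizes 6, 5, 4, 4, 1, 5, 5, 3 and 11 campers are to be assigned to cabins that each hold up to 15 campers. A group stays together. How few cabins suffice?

Total = 11 + 6 + 5 + 5 + 5 + 4 + 4 + 3 + 1 = 44 campers.
Lower bound: ⌈44/15⌉ = 3 cabins.
A packing using 3 cabins:
  cabin 1: 11 + 4 = 15
  cabin 2: 6 + 5 + 4 = 15
  cabin 3: 5 + 5 + 3 + 1 = 14
This matches the lower bound, so 3 is optimal.

3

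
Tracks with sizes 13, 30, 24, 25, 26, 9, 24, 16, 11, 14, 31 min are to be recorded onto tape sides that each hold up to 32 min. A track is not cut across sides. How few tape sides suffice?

9

Total = 31 + 30 + 26 + 25 + 24 + 24 + 16 + 14 + 13 + 11 + 9 = 223 min.
Lower bound: ⌈223/32⌉ = 7 tape sides.
A packing using 9 tape sides:
  side 1: 31 = 31
  side 2: 30 = 30
  side 3: 26 = 26
  side 4: 25 = 25
  side 5: 24 = 24
  side 6: 24 = 24
  side 7: 16 + 14 = 30
  side 8: 13 + 11 = 24
  side 9: 9 = 9
No arrangement into 8 tape sides stays within capacity, so 9 is optimal.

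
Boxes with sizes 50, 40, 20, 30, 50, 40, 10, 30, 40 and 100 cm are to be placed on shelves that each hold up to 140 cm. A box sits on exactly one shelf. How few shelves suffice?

3

Total = 100 + 50 + 50 + 40 + 40 + 40 + 30 + 30 + 20 + 10 = 410 cm.
Lower bound: ⌈410/140⌉ = 3 shelves.
A packing using 3 shelves:
  shelf 1: 100 + 40 = 140
  shelf 2: 50 + 50 + 40 = 140
  shelf 3: 40 + 30 + 30 + 20 + 10 = 130
This matches the lower bound, so 3 is optimal.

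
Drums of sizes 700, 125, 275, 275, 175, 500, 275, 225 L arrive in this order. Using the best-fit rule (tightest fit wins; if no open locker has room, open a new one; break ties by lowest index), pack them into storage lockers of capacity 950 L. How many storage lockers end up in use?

3

  700 → locker 1 (new)  [load 700/950]
  125 → locker 1  [load 825/950]
  275 → locker 2 (new)  [load 275/950]
  275 → locker 2  [load 550/950]
  175 → locker 2  [load 725/950]
  500 → locker 3 (new)  [load 500/950]
  275 → locker 3  [load 775/950]
  225 → locker 2  [load 950/950]
3 storage lockers opened.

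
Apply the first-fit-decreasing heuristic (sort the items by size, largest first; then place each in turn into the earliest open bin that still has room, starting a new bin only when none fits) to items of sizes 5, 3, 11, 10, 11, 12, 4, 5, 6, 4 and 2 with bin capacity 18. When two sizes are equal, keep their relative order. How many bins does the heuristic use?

5

Sorted descending: 12, 11, 11, 10, 6, 5, 5, 4, 4, 3, 2.
  12 → bin 1 (new)  [load 12/18]
  11 → bin 2 (new)  [load 11/18]
  11 → bin 3 (new)  [load 11/18]
  10 → bin 4 (new)  [load 10/18]
  6 → bin 1  [load 18/18]
  5 → bin 2  [load 16/18]
  5 → bin 3  [load 16/18]
  4 → bin 4  [load 14/18]
  4 → bin 4  [load 18/18]
  3 → bin 5 (new)  [load 3/18]
  2 → bin 2  [load 18/18]
5 bins opened.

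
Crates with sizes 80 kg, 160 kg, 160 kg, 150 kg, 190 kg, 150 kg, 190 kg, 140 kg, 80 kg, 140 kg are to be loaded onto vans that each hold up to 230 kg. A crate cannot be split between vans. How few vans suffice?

8

Total = 190 + 190 + 160 + 160 + 150 + 150 + 140 + 140 + 80 + 80 = 1440 kg.
Lower bound: ⌈1440/230⌉ = 7 vans.
Also, 8 crates each exceed 115 kg, and no two of those can share a van, so at least 8 vans are needed.
A packing using 8 vans:
  van 1: 190 = 190
  van 2: 190 = 190
  van 3: 160 = 160
  van 4: 160 = 160
  van 5: 150 + 80 = 230
  van 6: 150 + 80 = 230
  van 7: 140 = 140
  van 8: 140 = 140
This matches the lower bound, so 8 is optimal.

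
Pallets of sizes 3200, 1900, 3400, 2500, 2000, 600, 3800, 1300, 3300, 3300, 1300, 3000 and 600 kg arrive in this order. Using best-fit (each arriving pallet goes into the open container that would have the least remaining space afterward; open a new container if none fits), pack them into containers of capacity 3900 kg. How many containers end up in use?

9

  3200 → container 1 (new)  [load 3200/3900]
  1900 → container 2 (new)  [load 1900/3900]
  3400 → container 3 (new)  [load 3400/3900]
  2500 → container 4 (new)  [load 2500/3900]
  2000 → container 2  [load 3900/3900]
  600 → container 1  [load 3800/3900]
  3800 → container 5 (new)  [load 3800/3900]
  1300 → container 4  [load 3800/3900]
  3300 → container 6 (new)  [load 3300/3900]
  3300 → container 7 (new)  [load 3300/3900]
  1300 → container 8 (new)  [load 1300/3900]
  3000 → container 9 (new)  [load 3000/3900]
  600 → container 6  [load 3900/3900]
9 containers opened.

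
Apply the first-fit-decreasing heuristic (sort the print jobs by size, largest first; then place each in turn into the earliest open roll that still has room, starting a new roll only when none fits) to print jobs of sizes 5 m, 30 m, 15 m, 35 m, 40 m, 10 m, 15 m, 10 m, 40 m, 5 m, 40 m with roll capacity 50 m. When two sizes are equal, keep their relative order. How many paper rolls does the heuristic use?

Sorted descending: 40, 40, 40, 35, 30, 15, 15, 10, 10, 5, 5.
  40 → roll 1 (new)  [load 40/50]
  40 → roll 2 (new)  [load 40/50]
  40 → roll 3 (new)  [load 40/50]
  35 → roll 4 (new)  [load 35/50]
  30 → roll 5 (new)  [load 30/50]
  15 → roll 4  [load 50/50]
  15 → roll 5  [load 45/50]
  10 → roll 1  [load 50/50]
  10 → roll 2  [load 50/50]
  5 → roll 3  [load 45/50]
  5 → roll 3  [load 50/50]
5 paper rolls opened.

5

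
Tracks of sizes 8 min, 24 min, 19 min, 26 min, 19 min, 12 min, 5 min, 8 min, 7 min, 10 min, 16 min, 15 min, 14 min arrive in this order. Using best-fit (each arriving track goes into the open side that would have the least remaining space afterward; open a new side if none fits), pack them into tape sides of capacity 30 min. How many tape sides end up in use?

  8 → side 1 (new)  [load 8/30]
  24 → side 2 (new)  [load 24/30]
  19 → side 1  [load 27/30]
  26 → side 3 (new)  [load 26/30]
  19 → side 4 (new)  [load 19/30]
  12 → side 5 (new)  [load 12/30]
  5 → side 2  [load 29/30]
  8 → side 4  [load 27/30]
  7 → side 5  [load 19/30]
  10 → side 5  [load 29/30]
  16 → side 6 (new)  [load 16/30]
  15 → side 7 (new)  [load 15/30]
  14 → side 6  [load 30/30]
7 tape sides opened.

7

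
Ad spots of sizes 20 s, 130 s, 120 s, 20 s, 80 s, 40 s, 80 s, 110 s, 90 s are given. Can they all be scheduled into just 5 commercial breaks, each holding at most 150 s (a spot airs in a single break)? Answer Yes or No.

No

Total = 690 s; ⌈690/150⌉ = 5.
6 ad spots each exceed half the capacity and cannot share a break, forcing at least 6 commercial breaks.
At least 6 commercial breaks are required, but only 5 are allowed.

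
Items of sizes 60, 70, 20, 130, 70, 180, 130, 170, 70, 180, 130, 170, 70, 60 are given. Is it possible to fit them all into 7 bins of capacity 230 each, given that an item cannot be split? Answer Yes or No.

Total = 1510; ⌈1510/230⌉ = 7.
The bound of 7 does not rule out 7, but exhaustive search shows no assignment into 7 bins of capacity 230 exists — the minimum is 8.

No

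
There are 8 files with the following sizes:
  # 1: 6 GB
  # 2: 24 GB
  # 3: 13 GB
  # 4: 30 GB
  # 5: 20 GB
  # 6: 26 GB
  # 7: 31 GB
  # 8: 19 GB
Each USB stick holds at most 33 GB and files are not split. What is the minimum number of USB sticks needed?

Total = 31 + 30 + 26 + 24 + 20 + 19 + 13 + 6 = 169 GB.
Lower bound: ⌈169/33⌉ = 6 USB sticks.
A packing using 6 USB sticks:
  USB stick 1: 31 = 31
  USB stick 2: 30 = 30
  USB stick 3: 26 + 6 = 32
  USB stick 4: 24 = 24
  USB stick 5: 20 + 13 = 33
  USB stick 6: 19 = 19
This matches the lower bound, so 6 is optimal.

6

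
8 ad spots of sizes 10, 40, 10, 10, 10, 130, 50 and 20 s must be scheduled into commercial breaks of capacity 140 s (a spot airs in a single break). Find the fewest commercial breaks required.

2

Total = 130 + 50 + 40 + 20 + 10 + 10 + 10 + 10 = 280 s.
Lower bound: ⌈280/140⌉ = 2 commercial breaks.
A packing using 2 commercial breaks:
  break 1: 130 + 10 = 140
  break 2: 50 + 40 + 20 + 10 + 10 + 10 = 140
This matches the lower bound, so 2 is optimal.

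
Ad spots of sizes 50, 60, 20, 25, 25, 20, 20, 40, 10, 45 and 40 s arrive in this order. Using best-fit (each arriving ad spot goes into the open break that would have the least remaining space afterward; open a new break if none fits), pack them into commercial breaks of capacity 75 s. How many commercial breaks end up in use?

  50 → break 1 (new)  [load 50/75]
  60 → break 2 (new)  [load 60/75]
  20 → break 1  [load 70/75]
  25 → break 3 (new)  [load 25/75]
  25 → break 3  [load 50/75]
  20 → break 3  [load 70/75]
  20 → break 4 (new)  [load 20/75]
  40 → break 4  [load 60/75]
  10 → break 2  [load 70/75]
  45 → break 5 (new)  [load 45/75]
  40 → break 6 (new)  [load 40/75]
6 commercial breaks opened.

6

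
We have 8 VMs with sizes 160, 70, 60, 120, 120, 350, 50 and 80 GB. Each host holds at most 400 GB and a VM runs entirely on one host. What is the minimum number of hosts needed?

3

Total = 350 + 160 + 120 + 120 + 80 + 70 + 60 + 50 = 1010 GB.
Lower bound: ⌈1010/400⌉ = 3 hosts.
A packing using 3 hosts:
  host 1: 350 + 50 = 400
  host 2: 160 + 120 + 120 = 400
  host 3: 80 + 70 + 60 = 210
This matches the lower bound, so 3 is optimal.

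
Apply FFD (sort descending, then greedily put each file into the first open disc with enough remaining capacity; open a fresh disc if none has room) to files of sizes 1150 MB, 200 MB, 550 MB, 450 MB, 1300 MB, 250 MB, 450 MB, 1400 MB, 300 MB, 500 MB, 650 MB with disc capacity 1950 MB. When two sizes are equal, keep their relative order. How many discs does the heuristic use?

Sorted descending: 1400, 1300, 1150, 650, 550, 500, 450, 450, 300, 250, 200.
  1400 → disc 1 (new)  [load 1400/1950]
  1300 → disc 2 (new)  [load 1300/1950]
  1150 → disc 3 (new)  [load 1150/1950]
  650 → disc 2  [load 1950/1950]
  550 → disc 1  [load 1950/1950]
  500 → disc 3  [load 1650/1950]
  450 → disc 4 (new)  [load 450/1950]
  450 → disc 4  [load 900/1950]
  300 → disc 3  [load 1950/1950]
  250 → disc 4  [load 1150/1950]
  200 → disc 4  [load 1350/1950]
4 discs opened.

4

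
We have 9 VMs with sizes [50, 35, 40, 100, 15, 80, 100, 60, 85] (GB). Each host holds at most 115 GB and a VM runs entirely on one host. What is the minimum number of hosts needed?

Total = 100 + 100 + 85 + 80 + 60 + 50 + 40 + 35 + 15 = 565 GB.
Lower bound: ⌈565/115⌉ = 5 hosts.
A packing using 6 hosts:
  host 1: 100 + 15 = 115
  host 2: 100 = 100
  host 3: 85 = 85
  host 4: 80 + 35 = 115
  host 5: 60 + 50 = 110
  host 6: 40 = 40
No arrangement into 5 hosts stays within capacity, so 6 is optimal.

6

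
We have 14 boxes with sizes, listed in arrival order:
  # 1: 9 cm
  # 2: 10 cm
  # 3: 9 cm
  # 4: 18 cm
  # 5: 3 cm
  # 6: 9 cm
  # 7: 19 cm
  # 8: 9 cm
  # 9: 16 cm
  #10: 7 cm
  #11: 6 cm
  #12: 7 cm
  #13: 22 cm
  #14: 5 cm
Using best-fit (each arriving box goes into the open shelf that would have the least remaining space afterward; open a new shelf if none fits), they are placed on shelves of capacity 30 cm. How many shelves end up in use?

6

  9 → shelf 1 (new)  [load 9/30]
  10 → shelf 1  [load 19/30]
  9 → shelf 1  [load 28/30]
  18 → shelf 2 (new)  [load 18/30]
  3 → shelf 2  [load 21/30]
  9 → shelf 2  [load 30/30]
  19 → shelf 3 (new)  [load 19/30]
  9 → shelf 3  [load 28/30]
  16 → shelf 4 (new)  [load 16/30]
  7 → shelf 4  [load 23/30]
  6 → shelf 4  [load 29/30]
  7 → shelf 5 (new)  [load 7/30]
  22 → shelf 5  [load 29/30]
  5 → shelf 6 (new)  [load 5/30]
6 shelves opened.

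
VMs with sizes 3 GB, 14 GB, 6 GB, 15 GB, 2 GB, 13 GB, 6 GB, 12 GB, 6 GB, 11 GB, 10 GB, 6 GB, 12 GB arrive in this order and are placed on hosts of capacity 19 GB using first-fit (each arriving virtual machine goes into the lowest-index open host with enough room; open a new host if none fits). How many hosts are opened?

  3 → host 1 (new)  [load 3/19]
  14 → host 1  [load 17/19]
  6 → host 2 (new)  [load 6/19]
  15 → host 3 (new)  [load 15/19]
  2 → host 1  [load 19/19]
  13 → host 2  [load 19/19]
  6 → host 4 (new)  [load 6/19]
  12 → host 4  [load 18/19]
  6 → host 5 (new)  [load 6/19]
  11 → host 5  [load 17/19]
  10 → host 6 (new)  [load 10/19]
  6 → host 6  [load 16/19]
  12 → host 7 (new)  [load 12/19]
7 hosts opened.

7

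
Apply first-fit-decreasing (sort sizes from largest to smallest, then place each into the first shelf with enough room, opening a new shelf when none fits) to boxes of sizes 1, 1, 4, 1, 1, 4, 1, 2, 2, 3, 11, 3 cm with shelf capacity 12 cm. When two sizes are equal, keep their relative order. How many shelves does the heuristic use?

3

Sorted descending: 11, 4, 4, 3, 3, 2, 2, 1, 1, 1, 1, 1.
  11 → shelf 1 (new)  [load 11/12]
  4 → shelf 2 (new)  [load 4/12]
  4 → shelf 2  [load 8/12]
  3 → shelf 2  [load 11/12]
  3 → shelf 3 (new)  [load 3/12]
  2 → shelf 3  [load 5/12]
  2 → shelf 3  [load 7/12]
  1 → shelf 1  [load 12/12]
  1 → shelf 2  [load 12/12]
  1 → shelf 3  [load 8/12]
  1 → shelf 3  [load 9/12]
  1 → shelf 3  [load 10/12]
3 shelves opened.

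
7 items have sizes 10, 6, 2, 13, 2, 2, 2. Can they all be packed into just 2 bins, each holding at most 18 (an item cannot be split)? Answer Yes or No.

No

Total = 37; ⌈37/18⌉ = 3.
At least 3 bins are required, but only 2 are allowed.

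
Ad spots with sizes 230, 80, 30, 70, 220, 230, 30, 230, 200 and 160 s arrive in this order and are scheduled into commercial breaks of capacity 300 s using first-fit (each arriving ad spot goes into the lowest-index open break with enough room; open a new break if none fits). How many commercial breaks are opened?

7

  230 → break 1 (new)  [load 230/300]
  80 → break 2 (new)  [load 80/300]
  30 → break 1  [load 260/300]
  70 → break 2  [load 150/300]
  220 → break 3 (new)  [load 220/300]
  230 → break 4 (new)  [load 230/300]
  30 → break 1  [load 290/300]
  230 → break 5 (new)  [load 230/300]
  200 → break 6 (new)  [load 200/300]
  160 → break 7 (new)  [load 160/300]
7 commercial breaks opened.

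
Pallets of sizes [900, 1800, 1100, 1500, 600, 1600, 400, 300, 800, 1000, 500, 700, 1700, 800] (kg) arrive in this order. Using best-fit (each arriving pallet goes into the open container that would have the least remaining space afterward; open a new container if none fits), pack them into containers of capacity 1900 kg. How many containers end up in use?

8

  900 → container 1 (new)  [load 900/1900]
  1800 → container 2 (new)  [load 1800/1900]
  1100 → container 3 (new)  [load 1100/1900]
  1500 → container 4 (new)  [load 1500/1900]
  600 → container 3  [load 1700/1900]
  1600 → container 5 (new)  [load 1600/1900]
  400 → container 4  [load 1900/1900]
  300 → container 5  [load 1900/1900]
  800 → container 1  [load 1700/1900]
  1000 → container 6 (new)  [load 1000/1900]
  500 → container 6  [load 1500/1900]
  700 → container 7 (new)  [load 700/1900]
  1700 → container 8 (new)  [load 1700/1900]
  800 → container 7  [load 1500/1900]
8 containers opened.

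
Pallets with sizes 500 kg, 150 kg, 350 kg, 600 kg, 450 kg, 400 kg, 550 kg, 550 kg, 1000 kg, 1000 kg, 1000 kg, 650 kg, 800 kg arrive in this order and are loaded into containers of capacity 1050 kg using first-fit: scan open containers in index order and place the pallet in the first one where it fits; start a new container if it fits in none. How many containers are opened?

9

  500 → container 1 (new)  [load 500/1050]
  150 → container 1  [load 650/1050]
  350 → container 1  [load 1000/1050]
  600 → container 2 (new)  [load 600/1050]
  450 → container 2  [load 1050/1050]
  400 → container 3 (new)  [load 400/1050]
  550 → container 3  [load 950/1050]
  550 → container 4 (new)  [load 550/1050]
  1000 → container 5 (new)  [load 1000/1050]
  1000 → container 6 (new)  [load 1000/1050]
  1000 → container 7 (new)  [load 1000/1050]
  650 → container 8 (new)  [load 650/1050]
  800 → container 9 (new)  [load 800/1050]
9 containers opened.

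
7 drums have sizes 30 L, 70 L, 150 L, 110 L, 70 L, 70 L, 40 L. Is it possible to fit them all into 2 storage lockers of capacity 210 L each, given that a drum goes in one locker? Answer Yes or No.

No

Total = 540 L; ⌈540/210⌉ = 3.
At least 3 storage lockers are required, but only 2 are allowed.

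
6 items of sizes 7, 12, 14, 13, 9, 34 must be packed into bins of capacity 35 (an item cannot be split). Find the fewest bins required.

3

Total = 34 + 14 + 13 + 12 + 9 + 7 = 89.
Lower bound: ⌈89/35⌉ = 3 bins.
A packing using 3 bins:
  bin 1: 34 = 34
  bin 2: 14 + 13 + 7 = 34
  bin 3: 12 + 9 = 21
This matches the lower bound, so 3 is optimal.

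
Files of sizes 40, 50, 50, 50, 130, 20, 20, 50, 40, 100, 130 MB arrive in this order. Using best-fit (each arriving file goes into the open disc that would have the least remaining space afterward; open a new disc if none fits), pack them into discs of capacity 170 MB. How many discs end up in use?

  40 → disc 1 (new)  [load 40/170]
  50 → disc 1  [load 90/170]
  50 → disc 1  [load 140/170]
  50 → disc 2 (new)  [load 50/170]
  130 → disc 3 (new)  [load 130/170]
  20 → disc 1  [load 160/170]
  20 → disc 3  [load 150/170]
  50 → disc 2  [load 100/170]
  40 → disc 2  [load 140/170]
  100 → disc 4 (new)  [load 100/170]
  130 → disc 5 (new)  [load 130/170]
5 discs opened.

5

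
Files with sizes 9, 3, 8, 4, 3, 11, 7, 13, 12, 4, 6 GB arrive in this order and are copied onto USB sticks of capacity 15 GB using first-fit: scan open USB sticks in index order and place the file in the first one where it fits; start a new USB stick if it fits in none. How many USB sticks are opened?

6

  9 → USB stick 1 (new)  [load 9/15]
  3 → USB stick 1  [load 12/15]
  8 → USB stick 2 (new)  [load 8/15]
  4 → USB stick 2  [load 12/15]
  3 → USB stick 1  [load 15/15]
  11 → USB stick 3 (new)  [load 11/15]
  7 → USB stick 4 (new)  [load 7/15]
  13 → USB stick 5 (new)  [load 13/15]
  12 → USB stick 6 (new)  [load 12/15]
  4 → USB stick 3  [load 15/15]
  6 → USB stick 4  [load 13/15]
6 USB sticks opened.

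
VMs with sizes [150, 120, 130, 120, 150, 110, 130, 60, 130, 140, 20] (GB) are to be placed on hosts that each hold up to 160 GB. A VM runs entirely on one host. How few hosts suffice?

Total = 150 + 150 + 140 + 130 + 130 + 130 + 120 + 120 + 110 + 60 + 20 = 1260 GB.
Lower bound: ⌈1260/160⌉ = 8 hosts.
Also, 9 VMs each exceed 80 GB, and no two of those can share a host, so at least 9 hosts are needed.
A packing using 10 hosts:
  host 1: 150 = 150
  host 2: 150 = 150
  host 3: 140 + 20 = 160
  host 4: 130 = 130
  host 5: 130 = 130
  host 6: 130 = 130
  host 7: 120 = 120
  host 8: 120 = 120
  host 9: 110 = 110
  host 10: 60 = 60
No arrangement into 9 hosts stays within capacity, so 10 is optimal.

10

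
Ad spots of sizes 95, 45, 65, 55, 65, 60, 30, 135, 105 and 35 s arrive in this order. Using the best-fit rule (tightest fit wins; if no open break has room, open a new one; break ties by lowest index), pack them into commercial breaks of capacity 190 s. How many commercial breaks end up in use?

  95 → break 1 (new)  [load 95/190]
  45 → break 1  [load 140/190]
  65 → break 2 (new)  [load 65/190]
  55 → break 2  [load 120/190]
  65 → break 2  [load 185/190]
  60 → break 3 (new)  [load 60/190]
  30 → break 1  [load 170/190]
  135 → break 4 (new)  [load 135/190]
  105 → break 3  [load 165/190]
  35 → break 4  [load 170/190]
4 commercial breaks opened.

4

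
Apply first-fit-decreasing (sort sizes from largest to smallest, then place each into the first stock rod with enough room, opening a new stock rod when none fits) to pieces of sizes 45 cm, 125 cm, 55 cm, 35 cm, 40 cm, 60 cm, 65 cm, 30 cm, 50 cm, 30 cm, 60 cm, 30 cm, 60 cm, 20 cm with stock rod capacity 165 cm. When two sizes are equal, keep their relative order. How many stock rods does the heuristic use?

Sorted descending: 125, 65, 60, 60, 60, 55, 50, 45, 40, 35, 30, 30, 30, 20.
  125 → stock rod 1 (new)  [load 125/165]
  65 → stock rod 2 (new)  [load 65/165]
  60 → stock rod 2  [load 125/165]
  60 → stock rod 3 (new)  [load 60/165]
  60 → stock rod 3  [load 120/165]
  55 → stock rod 4 (new)  [load 55/165]
  50 → stock rod 4  [load 105/165]
  45 → stock rod 3  [load 165/165]
  40 → stock rod 1  [load 165/165]
  35 → stock rod 2  [load 160/165]
  30 → stock rod 4  [load 135/165]
  30 → stock rod 4  [load 165/165]
  30 → stock rod 5 (new)  [load 30/165]
  20 → stock rod 5  [load 50/165]
5 stock rods opened.

5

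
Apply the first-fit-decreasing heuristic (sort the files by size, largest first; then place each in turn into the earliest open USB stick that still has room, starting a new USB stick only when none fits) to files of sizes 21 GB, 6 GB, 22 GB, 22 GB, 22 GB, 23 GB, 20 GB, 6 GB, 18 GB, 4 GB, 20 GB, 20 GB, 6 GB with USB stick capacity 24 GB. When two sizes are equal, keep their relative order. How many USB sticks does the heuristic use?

10

Sorted descending: 23, 22, 22, 22, 21, 20, 20, 20, 18, 6, 6, 6, 4.
  23 → USB stick 1 (new)  [load 23/24]
  22 → USB stick 2 (new)  [load 22/24]
  22 → USB stick 3 (new)  [load 22/24]
  22 → USB stick 4 (new)  [load 22/24]
  21 → USB stick 5 (new)  [load 21/24]
  20 → USB stick 6 (new)  [load 20/24]
  20 → USB stick 7 (new)  [load 20/24]
  20 → USB stick 8 (new)  [load 20/24]
  18 → USB stick 9 (new)  [load 18/24]
  6 → USB stick 9  [load 24/24]
  6 → USB stick 10 (new)  [load 6/24]
  6 → USB stick 10  [load 12/24]
  4 → USB stick 6  [load 24/24]
10 USB sticks opened.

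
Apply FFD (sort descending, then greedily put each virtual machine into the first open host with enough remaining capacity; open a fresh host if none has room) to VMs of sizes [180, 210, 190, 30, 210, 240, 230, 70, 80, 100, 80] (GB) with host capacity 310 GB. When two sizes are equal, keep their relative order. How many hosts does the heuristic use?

6

Sorted descending: 240, 230, 210, 210, 190, 180, 100, 80, 80, 70, 30.
  240 → host 1 (new)  [load 240/310]
  230 → host 2 (new)  [load 230/310]
  210 → host 3 (new)  [load 210/310]
  210 → host 4 (new)  [load 210/310]
  190 → host 5 (new)  [load 190/310]
  180 → host 6 (new)  [load 180/310]
  100 → host 3  [load 310/310]
  80 → host 2  [load 310/310]
  80 → host 4  [load 290/310]
  70 → host 1  [load 310/310]
  30 → host 5  [load 220/310]
6 hosts opened.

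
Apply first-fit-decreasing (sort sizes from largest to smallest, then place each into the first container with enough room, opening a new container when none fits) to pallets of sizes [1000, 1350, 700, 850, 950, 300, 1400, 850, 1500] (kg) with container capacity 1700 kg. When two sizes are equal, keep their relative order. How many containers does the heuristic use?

Sorted descending: 1500, 1400, 1350, 1000, 950, 850, 850, 700, 300.
  1500 → container 1 (new)  [load 1500/1700]
  1400 → container 2 (new)  [load 1400/1700]
  1350 → container 3 (new)  [load 1350/1700]
  1000 → container 4 (new)  [load 1000/1700]
  950 → container 5 (new)  [load 950/1700]
  850 → container 6 (new)  [load 850/1700]
  850 → container 6  [load 1700/1700]
  700 → container 4  [load 1700/1700]
  300 → container 2  [load 1700/1700]
6 containers opened.

6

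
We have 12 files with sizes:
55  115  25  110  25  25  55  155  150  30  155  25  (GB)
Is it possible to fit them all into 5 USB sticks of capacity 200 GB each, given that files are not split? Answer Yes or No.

A valid assignment using 5 USB sticks:
  USB stick 1: 155 + 30 = 185
  USB stick 2: 155 + 25 = 180
  USB stick 3: 150 + 25 + 25 = 200
  USB stick 4: 115 + 55 + 25 = 195
  USB stick 5: 110 + 55 = 165
Every load is within 200 GB, so 5 USB sticks suffice.

Yes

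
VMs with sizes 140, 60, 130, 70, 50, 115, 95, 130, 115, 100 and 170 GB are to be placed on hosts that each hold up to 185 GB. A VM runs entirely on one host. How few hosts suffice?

8

Total = 170 + 140 + 130 + 130 + 115 + 115 + 100 + 95 + 70 + 60 + 50 = 1175 GB.
Lower bound: ⌈1175/185⌉ = 7 hosts.
Also, 8 VMs each exceed 185/2 GB, and no two of those can share a host, so at least 8 hosts are needed.
A packing using 8 hosts:
  host 1: 170 = 170
  host 2: 140 = 140
  host 3: 130 + 50 = 180
  host 4: 130 = 130
  host 5: 115 + 70 = 185
  host 6: 115 + 60 = 175
  host 7: 100 = 100
  host 8: 95 = 95
This matches the lower bound, so 8 is optimal.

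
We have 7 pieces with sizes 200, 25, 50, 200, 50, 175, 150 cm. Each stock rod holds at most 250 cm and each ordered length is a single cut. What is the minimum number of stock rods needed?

4

Total = 200 + 200 + 175 + 150 + 50 + 50 + 25 = 850 cm.
Lower bound: ⌈850/250⌉ = 4 stock rods.
A packing using 4 stock rods:
  stock rod 1: 200 + 50 = 250
  stock rod 2: 200 + 50 = 250
  stock rod 3: 175 + 25 = 200
  stock rod 4: 150 = 150
This matches the lower bound, so 4 is optimal.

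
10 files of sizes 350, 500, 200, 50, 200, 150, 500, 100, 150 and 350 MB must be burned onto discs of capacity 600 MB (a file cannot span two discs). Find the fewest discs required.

5

Total = 500 + 500 + 350 + 350 + 200 + 200 + 150 + 150 + 100 + 50 = 2550 MB.
Lower bound: ⌈2550/600⌉ = 5 discs.
A packing using 5 discs:
  disc 1: 500 + 100 = 600
  disc 2: 500 + 50 = 550
  disc 3: 350 + 200 = 550
  disc 4: 350 + 200 = 550
  disc 5: 150 + 150 = 300
This matches the lower bound, so 5 is optimal.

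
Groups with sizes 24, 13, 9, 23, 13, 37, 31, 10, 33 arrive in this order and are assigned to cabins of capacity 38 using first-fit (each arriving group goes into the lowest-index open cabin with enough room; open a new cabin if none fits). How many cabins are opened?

  24 → cabin 1 (new)  [load 24/38]
  13 → cabin 1  [load 37/38]
  9 → cabin 2 (new)  [load 9/38]
  23 → cabin 2  [load 32/38]
  13 → cabin 3 (new)  [load 13/38]
  37 → cabin 4 (new)  [load 37/38]
  31 → cabin 5 (new)  [load 31/38]
  10 → cabin 3  [load 23/38]
  33 → cabin 6 (new)  [load 33/38]
6 cabins opened.

6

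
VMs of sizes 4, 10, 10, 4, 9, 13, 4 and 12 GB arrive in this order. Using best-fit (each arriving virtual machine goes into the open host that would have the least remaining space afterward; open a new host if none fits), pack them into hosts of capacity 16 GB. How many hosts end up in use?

  4 → host 1 (new)  [load 4/16]
  10 → host 1  [load 14/16]
  10 → host 2 (new)  [load 10/16]
  4 → host 2  [load 14/16]
  9 → host 3 (new)  [load 9/16]
  13 → host 4 (new)  [load 13/16]
  4 → host 3  [load 13/16]
  12 → host 5 (new)  [load 12/16]
5 hosts opened.

5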